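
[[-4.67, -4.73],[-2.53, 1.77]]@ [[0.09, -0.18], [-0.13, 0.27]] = [[0.19, -0.44], [-0.46, 0.93]]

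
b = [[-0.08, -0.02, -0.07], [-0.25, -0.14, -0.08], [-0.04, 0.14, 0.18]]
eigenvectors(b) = [[(-0.03+0.18j),-0.03-0.18j,-0.25+0.00j], [-0.89+0.00j,-0.89-0.00j,(-0.04+0j)], [(0.4+0.11j),(0.4-0.11j),(0.97+0j)]]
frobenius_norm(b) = 0.39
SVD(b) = [[-0.30, 0.04, -0.95], [-0.85, 0.43, 0.29], [0.43, 0.90, -0.09]] @ diag([0.3322205697120052, 0.20363098725350806, 0.04431607034014153]) @ [[0.66, 0.56, 0.5], [-0.73, 0.32, 0.61], [0.18, -0.77, 0.61]]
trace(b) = -0.04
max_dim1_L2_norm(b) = 0.3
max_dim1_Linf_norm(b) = 0.25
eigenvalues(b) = [(-0.11+0.06j), (-0.11-0.06j), (0.18+0j)]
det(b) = 0.00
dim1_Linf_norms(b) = [0.08, 0.25, 0.18]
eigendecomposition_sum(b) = [[-0.05+0.02j, -0.00+0.01j, (-0.01+0.01j)], [-0.13-0.24j, -0.07+0.01j, -0.04-0.06j], [(0.03+0.12j), 0.03+0.00j, (0.01+0.03j)]] + [[(-0.05-0.02j), -0.00-0.01j, (-0.01-0.01j)], [(-0.13+0.24j), (-0.07-0.01j), -0.04+0.06j], [0.03-0.12j, 0.03-0.00j, 0.01-0.03j]] + [[(0.03-0j), (-0.02-0j), (-0.04-0j)], [-0j, -0.00-0.00j, -0.01-0.00j], [(-0.1+0j), (0.08+0j), 0.16+0.00j]]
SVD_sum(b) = [[-0.07,-0.06,-0.05],[-0.19,-0.16,-0.14],[0.09,0.08,0.07]] + [[-0.01, 0.0, 0.01],[-0.06, 0.03, 0.05],[-0.13, 0.06, 0.11]] + [[-0.01, 0.03, -0.03], [0.0, -0.01, 0.01], [-0.0, 0.0, -0.00]]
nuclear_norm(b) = 0.58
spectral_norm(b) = 0.33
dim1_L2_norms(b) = [0.11, 0.3, 0.23]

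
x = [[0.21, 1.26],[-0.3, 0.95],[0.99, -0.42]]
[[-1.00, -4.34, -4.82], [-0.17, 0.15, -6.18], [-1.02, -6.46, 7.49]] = x@ [[-1.28, -7.46, 5.55],[-0.58, -2.20, -4.75]]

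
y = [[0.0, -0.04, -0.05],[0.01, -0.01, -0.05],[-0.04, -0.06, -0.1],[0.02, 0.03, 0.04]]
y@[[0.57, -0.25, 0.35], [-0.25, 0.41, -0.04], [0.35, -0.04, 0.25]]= [[-0.01, -0.01, -0.01], [-0.01, -0.00, -0.01], [-0.04, -0.01, -0.04], [0.02, 0.01, 0.02]]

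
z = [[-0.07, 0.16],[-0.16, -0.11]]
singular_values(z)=[0.2, 0.16]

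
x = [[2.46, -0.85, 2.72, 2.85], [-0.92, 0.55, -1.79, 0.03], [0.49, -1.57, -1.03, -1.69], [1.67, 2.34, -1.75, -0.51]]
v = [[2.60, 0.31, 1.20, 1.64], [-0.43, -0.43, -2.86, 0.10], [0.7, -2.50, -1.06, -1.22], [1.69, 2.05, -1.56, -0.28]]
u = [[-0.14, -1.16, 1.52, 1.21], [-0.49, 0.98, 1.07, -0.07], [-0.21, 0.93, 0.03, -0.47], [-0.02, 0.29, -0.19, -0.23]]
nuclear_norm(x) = 11.91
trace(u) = 0.64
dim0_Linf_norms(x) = [2.46, 2.34, 2.72, 2.85]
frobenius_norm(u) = 2.97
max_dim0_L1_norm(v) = 6.68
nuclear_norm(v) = 11.75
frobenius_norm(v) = 6.20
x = v + u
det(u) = 0.00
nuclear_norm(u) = 4.14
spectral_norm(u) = 2.42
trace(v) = 0.83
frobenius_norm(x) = 6.70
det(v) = 55.61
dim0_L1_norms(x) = [5.54, 5.31, 7.29, 5.08]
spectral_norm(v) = 4.11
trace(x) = 1.47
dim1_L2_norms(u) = [2.27, 1.53, 1.06, 0.42]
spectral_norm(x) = 5.25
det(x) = 42.53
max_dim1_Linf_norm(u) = 1.52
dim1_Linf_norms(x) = [2.85, 1.79, 1.69, 2.34]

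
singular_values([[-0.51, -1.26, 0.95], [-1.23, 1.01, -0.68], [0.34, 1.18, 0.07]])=[2.23, 1.37, 0.64]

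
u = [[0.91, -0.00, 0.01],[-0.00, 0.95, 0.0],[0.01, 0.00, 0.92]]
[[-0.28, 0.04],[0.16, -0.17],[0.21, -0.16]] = u @ [[-0.31, 0.05], [0.17, -0.18], [0.23, -0.17]]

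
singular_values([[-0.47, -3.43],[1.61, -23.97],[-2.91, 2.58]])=[24.42, 2.81]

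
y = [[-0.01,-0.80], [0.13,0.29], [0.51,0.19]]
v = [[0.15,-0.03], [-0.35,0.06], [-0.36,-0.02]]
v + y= [[0.14, -0.83], [-0.22, 0.35], [0.15, 0.17]]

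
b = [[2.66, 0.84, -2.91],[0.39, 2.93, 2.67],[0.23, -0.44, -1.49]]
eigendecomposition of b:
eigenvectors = [[-0.62, -0.83, -0.79], [0.49, 0.54, -0.61], [-0.62, -0.14, 0.02]]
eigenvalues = [-0.91, 1.64, 3.36]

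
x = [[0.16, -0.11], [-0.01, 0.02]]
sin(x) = [[0.16, -0.11], [-0.01, 0.02]]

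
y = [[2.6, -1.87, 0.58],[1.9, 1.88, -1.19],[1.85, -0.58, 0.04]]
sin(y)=[[1.58,1.70,-1.06], [-0.45,2.36,-1.11], [0.75,1.47,-0.83]]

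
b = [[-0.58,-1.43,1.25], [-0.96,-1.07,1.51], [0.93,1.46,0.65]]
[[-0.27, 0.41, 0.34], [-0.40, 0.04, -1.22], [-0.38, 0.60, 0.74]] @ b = [[0.08,0.44,0.5], [-0.94,-1.25,-1.23], [0.33,0.98,0.91]]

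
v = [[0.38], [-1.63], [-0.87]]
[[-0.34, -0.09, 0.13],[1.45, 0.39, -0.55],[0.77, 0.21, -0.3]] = v @ [[-0.89,-0.24,0.34]]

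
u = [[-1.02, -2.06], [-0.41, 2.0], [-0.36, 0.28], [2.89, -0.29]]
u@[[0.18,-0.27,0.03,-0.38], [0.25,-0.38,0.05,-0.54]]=[[-0.7, 1.06, -0.13, 1.5], [0.43, -0.65, 0.09, -0.92], [0.01, -0.01, 0.0, -0.01], [0.45, -0.67, 0.07, -0.94]]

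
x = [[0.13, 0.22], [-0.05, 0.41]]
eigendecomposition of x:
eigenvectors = [[-0.98,-0.69],[-0.21,-0.73]]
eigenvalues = [0.18, 0.36]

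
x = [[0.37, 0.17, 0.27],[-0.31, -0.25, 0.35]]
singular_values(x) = [0.57, 0.44]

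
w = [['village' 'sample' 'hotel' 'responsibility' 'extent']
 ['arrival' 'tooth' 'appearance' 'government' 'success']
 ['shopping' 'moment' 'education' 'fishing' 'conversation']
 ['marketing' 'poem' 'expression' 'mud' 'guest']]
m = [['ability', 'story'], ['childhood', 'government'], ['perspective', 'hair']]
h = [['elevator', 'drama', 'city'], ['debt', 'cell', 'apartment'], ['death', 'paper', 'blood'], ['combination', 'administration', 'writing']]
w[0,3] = 'responsibility'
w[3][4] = 'guest'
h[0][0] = 'elevator'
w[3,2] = 'expression'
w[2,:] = ['shopping', 'moment', 'education', 'fishing', 'conversation']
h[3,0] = 'combination'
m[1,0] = 'childhood'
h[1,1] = 'cell'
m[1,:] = ['childhood', 'government']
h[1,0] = 'debt'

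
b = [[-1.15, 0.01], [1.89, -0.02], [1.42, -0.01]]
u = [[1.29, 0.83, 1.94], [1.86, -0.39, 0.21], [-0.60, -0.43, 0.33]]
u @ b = [[2.84,-0.02], [-2.58,0.02], [0.35,-0.00]]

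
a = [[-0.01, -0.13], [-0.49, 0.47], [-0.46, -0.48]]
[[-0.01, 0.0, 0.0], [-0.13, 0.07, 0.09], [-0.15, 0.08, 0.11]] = a @ [[0.3, -0.16, -0.21], [0.03, -0.01, -0.02]]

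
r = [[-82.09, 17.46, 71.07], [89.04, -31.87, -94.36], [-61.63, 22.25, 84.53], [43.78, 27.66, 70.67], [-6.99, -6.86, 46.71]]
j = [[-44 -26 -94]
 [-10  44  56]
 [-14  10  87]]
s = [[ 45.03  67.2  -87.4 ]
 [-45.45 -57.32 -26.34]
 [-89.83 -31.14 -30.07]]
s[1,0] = -45.45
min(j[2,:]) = -14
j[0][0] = -44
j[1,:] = [-10, 44, 56]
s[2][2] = -30.07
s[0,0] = 45.03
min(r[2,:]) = -61.63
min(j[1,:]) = -10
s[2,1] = -31.14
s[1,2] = -26.34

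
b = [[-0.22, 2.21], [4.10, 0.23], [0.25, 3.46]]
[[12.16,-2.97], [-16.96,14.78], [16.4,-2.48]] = b @ [[-4.42, 3.66],[5.06, -0.98]]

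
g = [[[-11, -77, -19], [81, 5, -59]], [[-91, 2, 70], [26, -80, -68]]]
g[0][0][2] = -19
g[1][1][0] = 26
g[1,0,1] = 2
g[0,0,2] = -19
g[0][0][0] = -11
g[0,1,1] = 5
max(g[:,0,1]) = 2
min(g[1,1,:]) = -80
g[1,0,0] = -91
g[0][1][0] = 81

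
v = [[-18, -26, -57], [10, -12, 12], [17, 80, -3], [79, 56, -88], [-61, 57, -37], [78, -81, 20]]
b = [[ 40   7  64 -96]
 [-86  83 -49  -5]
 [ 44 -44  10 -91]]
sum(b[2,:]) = -81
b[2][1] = -44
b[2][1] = -44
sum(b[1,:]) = -57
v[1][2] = 12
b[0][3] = -96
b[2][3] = -91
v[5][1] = -81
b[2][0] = 44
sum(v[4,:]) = -41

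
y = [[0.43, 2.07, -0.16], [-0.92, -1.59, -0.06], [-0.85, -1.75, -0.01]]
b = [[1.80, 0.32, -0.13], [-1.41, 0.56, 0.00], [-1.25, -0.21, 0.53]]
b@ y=[[0.59, 3.44, -0.31], [-1.12, -3.81, 0.19], [-0.79, -3.18, 0.21]]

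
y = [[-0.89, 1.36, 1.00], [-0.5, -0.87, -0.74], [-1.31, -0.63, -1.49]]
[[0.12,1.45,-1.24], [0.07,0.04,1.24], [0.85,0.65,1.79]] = y @ [[-0.06,-0.93,-0.37], [0.62,0.26,-0.74], [-0.78,0.27,-0.56]]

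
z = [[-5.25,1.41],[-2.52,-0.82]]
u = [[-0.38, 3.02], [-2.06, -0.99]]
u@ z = [[-5.62, -3.01], [13.31, -2.09]]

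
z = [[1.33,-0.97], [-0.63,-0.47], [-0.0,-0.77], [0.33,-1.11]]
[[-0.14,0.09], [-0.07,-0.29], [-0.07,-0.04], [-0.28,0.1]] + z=[[1.19, -0.88], [-0.70, -0.76], [-0.07, -0.81], [0.05, -1.01]]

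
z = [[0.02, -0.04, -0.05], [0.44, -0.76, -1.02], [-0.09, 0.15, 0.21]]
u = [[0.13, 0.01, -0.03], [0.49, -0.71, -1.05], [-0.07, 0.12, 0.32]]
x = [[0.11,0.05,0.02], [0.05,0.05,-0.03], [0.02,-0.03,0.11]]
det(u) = -0.01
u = z + x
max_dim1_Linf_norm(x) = 0.11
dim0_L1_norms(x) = [0.18, 0.13, 0.16]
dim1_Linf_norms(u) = [0.13, 1.05, 0.32]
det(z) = 0.00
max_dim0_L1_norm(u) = 1.4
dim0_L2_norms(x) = [0.12, 0.08, 0.12]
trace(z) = -0.53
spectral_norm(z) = 1.38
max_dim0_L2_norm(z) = 1.04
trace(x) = 0.27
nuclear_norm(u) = 1.61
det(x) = 0.00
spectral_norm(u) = 1.40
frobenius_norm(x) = 0.19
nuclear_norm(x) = 0.27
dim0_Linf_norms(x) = [0.11, 0.05, 0.11]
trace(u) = -0.26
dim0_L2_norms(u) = [0.51, 0.72, 1.1]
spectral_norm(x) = 0.14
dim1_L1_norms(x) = [0.18, 0.13, 0.16]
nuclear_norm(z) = 1.38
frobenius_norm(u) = 1.41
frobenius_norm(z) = 1.38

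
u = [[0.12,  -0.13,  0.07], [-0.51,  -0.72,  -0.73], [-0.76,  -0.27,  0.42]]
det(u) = -0.189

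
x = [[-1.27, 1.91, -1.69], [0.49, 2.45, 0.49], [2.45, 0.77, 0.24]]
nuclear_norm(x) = 7.45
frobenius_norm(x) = 4.61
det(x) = 11.31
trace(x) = 1.42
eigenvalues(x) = [(-0.71+1.87j), (-0.71-1.87j), (2.83+0j)]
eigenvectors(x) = [[(-0.28+0.6j), (-0.28-0.6j), -0.21+0.00j], [(-0.01-0.1j), -0.01+0.10j, (-0.86+0j)], [(0.74+0j), 0.74-0.00j, -0.46+0.00j]]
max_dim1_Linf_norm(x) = 2.45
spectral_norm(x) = 3.27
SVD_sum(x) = [[-0.09, 2.24, -0.58], [-0.08, 2.15, -0.56], [-0.02, 0.57, -0.15]] + [[-1.41, -0.22, -0.62], [0.89, 0.14, 0.39], [2.20, 0.34, 0.97]] + [[0.23, -0.12, -0.48], [-0.31, 0.16, 0.66], [0.28, -0.14, -0.58]]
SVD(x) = [[0.71, -0.51, 0.48],[0.68, 0.32, -0.66],[0.18, 0.80, 0.58]] @ diag([3.270505309028332, 3.0441189380872107, 1.135753016459251]) @ [[-0.04, 0.97, -0.25],[0.91, 0.14, 0.4],[0.42, -0.21, -0.88]]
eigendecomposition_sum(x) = [[(-0.69+0.77j),(0.63-0j),-0.87-0.35j], [(0.03-0.15j),-0.08+0.05j,0.14-0.03j], [(1.11+0.33j),(-0.31-0.64j),(0.06+1.05j)]] + [[-0.69-0.77j, (0.63+0j), (-0.87+0.35j)], [(0.03+0.15j), (-0.08-0.05j), (0.14+0.03j)], [(1.11-0.33j), (-0.31+0.64j), 0.06-1.05j]] + [[(0.11+0j), 0.65-0.00j, (0.05+0j)],[0.44+0.00j, 2.61-0.00j, 0.21+0.00j],[(0.23+0j), (1.39-0j), 0.11+0.00j]]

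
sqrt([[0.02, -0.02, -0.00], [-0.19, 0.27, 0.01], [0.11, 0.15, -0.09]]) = [[0.11+0.00j,  -0.03+0.00j,  -0.00-0.00j], [(-0.3+0.02j),  (0.51+0j),  0.01-0.01j], [0.04-0.54j,  0.20-0.15j,  0.01+0.30j]]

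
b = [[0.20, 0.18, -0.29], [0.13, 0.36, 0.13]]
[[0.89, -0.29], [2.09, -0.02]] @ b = [[0.14, 0.06, -0.30], [0.42, 0.37, -0.61]]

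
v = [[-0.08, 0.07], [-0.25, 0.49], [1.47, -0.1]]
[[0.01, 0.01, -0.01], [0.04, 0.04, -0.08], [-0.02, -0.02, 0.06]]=v@ [[-0.01, -0.01, 0.03], [0.08, 0.07, -0.15]]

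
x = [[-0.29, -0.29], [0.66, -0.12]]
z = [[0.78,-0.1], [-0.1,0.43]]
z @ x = [[-0.29,  -0.21], [0.31,  -0.02]]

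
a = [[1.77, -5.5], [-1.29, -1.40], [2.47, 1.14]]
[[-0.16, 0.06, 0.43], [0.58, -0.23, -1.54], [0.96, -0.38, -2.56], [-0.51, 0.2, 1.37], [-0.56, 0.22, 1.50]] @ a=[[0.7,1.29], [-2.48,-4.62], [-4.13,-7.67], [2.22,4.09], [2.43,4.48]]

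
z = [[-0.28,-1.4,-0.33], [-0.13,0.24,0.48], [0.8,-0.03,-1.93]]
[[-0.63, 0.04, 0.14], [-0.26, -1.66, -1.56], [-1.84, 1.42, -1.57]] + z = [[-0.91, -1.36, -0.19], [-0.39, -1.42, -1.08], [-1.04, 1.39, -3.50]]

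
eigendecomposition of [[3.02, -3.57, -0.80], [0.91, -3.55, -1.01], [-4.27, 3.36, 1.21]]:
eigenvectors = [[-0.5, 0.05, 0.50], [-0.20, 0.25, 0.85], [0.84, -0.97, -0.18]]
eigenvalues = [2.93, 0.55, -2.8]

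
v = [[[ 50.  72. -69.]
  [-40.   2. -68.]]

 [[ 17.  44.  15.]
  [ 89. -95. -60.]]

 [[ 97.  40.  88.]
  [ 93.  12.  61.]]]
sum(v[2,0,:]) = 225.0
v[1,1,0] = 89.0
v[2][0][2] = 88.0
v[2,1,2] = 61.0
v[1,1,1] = -95.0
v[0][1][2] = -68.0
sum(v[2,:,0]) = 190.0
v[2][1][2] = 61.0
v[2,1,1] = 12.0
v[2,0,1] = 40.0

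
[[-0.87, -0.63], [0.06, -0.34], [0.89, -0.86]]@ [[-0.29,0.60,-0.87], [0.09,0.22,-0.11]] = [[0.2, -0.66, 0.83], [-0.05, -0.04, -0.01], [-0.34, 0.34, -0.68]]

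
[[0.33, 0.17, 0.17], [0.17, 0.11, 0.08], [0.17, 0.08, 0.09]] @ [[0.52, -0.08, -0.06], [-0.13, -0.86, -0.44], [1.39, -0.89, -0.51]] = [[0.39, -0.32, -0.18], [0.19, -0.18, -0.10], [0.2, -0.16, -0.09]]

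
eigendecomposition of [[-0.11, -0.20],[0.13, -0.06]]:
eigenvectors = [[0.78+0.00j, 0.78-0.00j], [(-0.1-0.62j), -0.10+0.62j]]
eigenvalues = [(-0.08+0.16j), (-0.08-0.16j)]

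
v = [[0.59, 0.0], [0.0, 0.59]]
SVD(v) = [[1.00, 0.0], [0.00, 1.0]] @ diag([0.59, 0.59]) @ [[1.0, 0.0], [0.00, 1.0]]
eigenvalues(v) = [0.59, 0.59]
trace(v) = 1.18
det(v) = 0.35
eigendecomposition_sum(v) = [[0.59, 0.00], [0.00, 0.00]] + [[0.00, 0.00], [0.00, 0.59]]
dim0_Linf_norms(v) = [0.59, 0.59]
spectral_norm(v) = 0.59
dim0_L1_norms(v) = [0.59, 0.59]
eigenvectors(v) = [[1.00,0.00], [0.00,1.0]]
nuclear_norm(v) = 1.18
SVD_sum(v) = [[0.59, 0.0], [0.0, 0.0]] + [[0.00, 0.0],[0.00, 0.59]]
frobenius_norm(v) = 0.83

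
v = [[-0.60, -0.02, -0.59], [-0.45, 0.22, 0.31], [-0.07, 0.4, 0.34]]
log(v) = [[-11.41, 6.91, -11.62], [-10.02, 5.5, -10.05], [4.23, -2.29, 3.82]]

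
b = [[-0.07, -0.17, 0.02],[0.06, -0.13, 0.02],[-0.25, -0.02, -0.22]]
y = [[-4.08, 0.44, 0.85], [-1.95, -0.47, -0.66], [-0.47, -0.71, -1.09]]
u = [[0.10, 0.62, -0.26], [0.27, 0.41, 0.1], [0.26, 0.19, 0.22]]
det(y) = 0.01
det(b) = -0.00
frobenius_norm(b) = 0.41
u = y @ b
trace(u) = 0.73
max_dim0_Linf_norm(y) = 4.08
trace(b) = -0.42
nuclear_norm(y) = 6.33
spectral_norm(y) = 4.57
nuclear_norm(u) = 1.25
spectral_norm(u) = 0.83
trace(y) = -5.64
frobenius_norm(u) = 0.93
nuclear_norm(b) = 0.61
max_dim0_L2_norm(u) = 0.77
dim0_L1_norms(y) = [6.5, 1.62, 2.6]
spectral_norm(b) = 0.34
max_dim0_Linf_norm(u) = 0.62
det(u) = 0.00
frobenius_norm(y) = 4.89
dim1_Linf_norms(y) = [4.08, 1.95, 1.09]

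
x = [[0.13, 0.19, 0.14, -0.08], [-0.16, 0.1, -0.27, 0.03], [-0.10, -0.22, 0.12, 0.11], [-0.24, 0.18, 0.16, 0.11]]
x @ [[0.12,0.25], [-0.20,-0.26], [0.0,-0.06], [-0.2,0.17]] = [[-0.01, -0.04], [-0.05, -0.04], [0.01, 0.04], [-0.09, -0.1]]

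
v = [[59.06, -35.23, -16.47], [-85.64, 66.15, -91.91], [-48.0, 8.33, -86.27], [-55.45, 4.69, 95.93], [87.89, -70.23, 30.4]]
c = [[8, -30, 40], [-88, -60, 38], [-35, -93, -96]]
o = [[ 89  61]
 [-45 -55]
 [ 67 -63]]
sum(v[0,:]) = 7.3600000000000065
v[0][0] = 59.06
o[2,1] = -63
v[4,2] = 30.4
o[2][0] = 67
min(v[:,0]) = -85.64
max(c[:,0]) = 8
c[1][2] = 38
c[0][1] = -30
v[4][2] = 30.4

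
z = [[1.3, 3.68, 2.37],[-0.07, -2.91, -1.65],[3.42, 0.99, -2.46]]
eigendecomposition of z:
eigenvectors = [[0.80, -0.57, -0.39], [-0.2, 0.54, 0.68], [0.56, 0.62, -0.62]]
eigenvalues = [2.05, -4.74, -1.38]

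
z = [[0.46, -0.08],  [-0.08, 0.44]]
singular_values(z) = [0.53, 0.37]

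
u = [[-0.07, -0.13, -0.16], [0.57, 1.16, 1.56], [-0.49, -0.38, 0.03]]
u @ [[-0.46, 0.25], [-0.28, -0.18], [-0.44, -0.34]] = [[0.14,  0.06], [-1.27,  -0.6], [0.32,  -0.06]]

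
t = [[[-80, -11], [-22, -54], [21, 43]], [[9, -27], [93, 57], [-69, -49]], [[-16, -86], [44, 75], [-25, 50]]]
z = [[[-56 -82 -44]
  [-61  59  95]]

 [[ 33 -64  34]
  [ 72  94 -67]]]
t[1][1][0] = 93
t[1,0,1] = -27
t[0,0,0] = -80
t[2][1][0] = 44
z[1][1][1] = 94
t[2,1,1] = 75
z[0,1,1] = 59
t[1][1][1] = 57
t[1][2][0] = -69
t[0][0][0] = -80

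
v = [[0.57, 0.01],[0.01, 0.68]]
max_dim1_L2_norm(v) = 0.68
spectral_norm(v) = 0.68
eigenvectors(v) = [[-1.0, -0.09], [0.09, -1.00]]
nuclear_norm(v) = 1.25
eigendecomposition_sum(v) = [[0.56, -0.05], [-0.05, 0.0]] + [[0.01,0.06], [0.06,0.68]]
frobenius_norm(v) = 0.89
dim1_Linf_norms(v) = [0.57, 0.68]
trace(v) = 1.25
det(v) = 0.39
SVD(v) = [[0.09, 1.00], [1.00, -0.09]] @ diag([0.6809016994374949, 0.5690983005625052]) @ [[0.09, 1.0], [1.0, -0.09]]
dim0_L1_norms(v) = [0.58, 0.69]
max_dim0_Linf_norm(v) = 0.68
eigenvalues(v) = [0.57, 0.68]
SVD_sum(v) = [[0.01, 0.06], [0.06, 0.68]] + [[0.56,-0.05], [-0.05,0.00]]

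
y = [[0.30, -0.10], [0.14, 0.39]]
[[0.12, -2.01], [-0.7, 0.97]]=y@[[-0.16, -5.24],[-1.73, 4.36]]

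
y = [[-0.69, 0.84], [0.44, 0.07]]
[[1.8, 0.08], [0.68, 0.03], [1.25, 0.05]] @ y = [[-1.21, 1.52], [-0.46, 0.57], [-0.84, 1.05]]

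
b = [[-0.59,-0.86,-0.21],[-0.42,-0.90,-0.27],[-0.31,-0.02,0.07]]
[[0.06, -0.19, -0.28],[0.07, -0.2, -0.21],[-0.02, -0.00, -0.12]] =b@ [[0.01, -0.02, 0.37], [-0.02, 0.25, 0.09], [-0.21, -0.05, -0.08]]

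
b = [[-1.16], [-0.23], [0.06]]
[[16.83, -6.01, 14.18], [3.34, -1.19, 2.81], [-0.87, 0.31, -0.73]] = b @ [[-14.51, 5.18, -12.22]]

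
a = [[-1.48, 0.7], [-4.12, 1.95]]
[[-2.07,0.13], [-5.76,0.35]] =a@[[1.29,-0.08], [-0.23,0.01]]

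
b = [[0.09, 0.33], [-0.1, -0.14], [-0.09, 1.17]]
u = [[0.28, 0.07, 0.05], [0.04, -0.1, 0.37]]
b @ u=[[0.04, -0.03, 0.13], [-0.03, 0.01, -0.06], [0.02, -0.12, 0.43]]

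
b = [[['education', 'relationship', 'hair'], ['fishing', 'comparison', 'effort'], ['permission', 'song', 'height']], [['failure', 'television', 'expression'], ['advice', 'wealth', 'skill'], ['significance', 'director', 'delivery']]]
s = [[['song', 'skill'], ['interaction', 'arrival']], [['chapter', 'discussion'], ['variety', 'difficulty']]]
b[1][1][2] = 'skill'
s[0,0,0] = 'song'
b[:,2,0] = ['permission', 'significance']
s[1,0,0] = 'chapter'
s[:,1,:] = [['interaction', 'arrival'], ['variety', 'difficulty']]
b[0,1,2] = 'effort'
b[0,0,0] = 'education'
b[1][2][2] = 'delivery'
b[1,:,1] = ['television', 'wealth', 'director']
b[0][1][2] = 'effort'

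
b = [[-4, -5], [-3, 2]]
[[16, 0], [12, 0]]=b @ [[-4, 0], [0, 0]]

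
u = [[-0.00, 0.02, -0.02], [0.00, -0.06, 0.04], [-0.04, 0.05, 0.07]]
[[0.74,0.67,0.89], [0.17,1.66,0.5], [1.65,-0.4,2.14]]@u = [[-0.04, 0.02, 0.07], [-0.02, -0.07, 0.1], [-0.09, 0.16, 0.10]]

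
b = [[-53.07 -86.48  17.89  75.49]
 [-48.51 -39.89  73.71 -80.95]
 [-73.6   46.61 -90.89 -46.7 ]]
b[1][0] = -48.51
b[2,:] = [-73.6, 46.61, -90.89, -46.7]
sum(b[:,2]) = 0.7099999999999937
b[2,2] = -90.89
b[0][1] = -86.48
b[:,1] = [-86.48, -39.89, 46.61]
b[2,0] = -73.6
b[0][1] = -86.48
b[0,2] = 17.89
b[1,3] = -80.95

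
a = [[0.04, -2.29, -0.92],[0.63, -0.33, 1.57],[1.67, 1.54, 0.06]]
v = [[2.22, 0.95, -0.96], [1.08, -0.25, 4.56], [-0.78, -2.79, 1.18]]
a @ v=[[-1.67, 3.18, -11.57], [-0.18, -3.70, -0.26], [5.32, 1.03, 5.49]]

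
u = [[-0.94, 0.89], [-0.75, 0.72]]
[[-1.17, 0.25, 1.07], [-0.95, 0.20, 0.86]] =u @[[0.14, -0.09, -1.2], [-1.17, 0.19, -0.06]]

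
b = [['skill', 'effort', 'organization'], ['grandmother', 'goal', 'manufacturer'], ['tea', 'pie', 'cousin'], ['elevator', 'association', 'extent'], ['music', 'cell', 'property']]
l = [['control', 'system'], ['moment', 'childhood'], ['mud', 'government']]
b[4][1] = 'cell'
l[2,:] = ['mud', 'government']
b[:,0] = ['skill', 'grandmother', 'tea', 'elevator', 'music']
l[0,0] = 'control'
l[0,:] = ['control', 'system']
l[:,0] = ['control', 'moment', 'mud']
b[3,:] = ['elevator', 'association', 'extent']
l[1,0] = 'moment'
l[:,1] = ['system', 'childhood', 'government']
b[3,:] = ['elevator', 'association', 'extent']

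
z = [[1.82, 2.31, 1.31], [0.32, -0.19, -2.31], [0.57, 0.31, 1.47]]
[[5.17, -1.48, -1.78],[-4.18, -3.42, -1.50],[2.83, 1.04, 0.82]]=z@[[-0.11, -1.39, 0.16], [1.37, -0.29, -1.34], [1.68, 1.31, 0.78]]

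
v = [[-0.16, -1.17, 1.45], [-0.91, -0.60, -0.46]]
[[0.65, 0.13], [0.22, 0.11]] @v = [[-0.22, -0.84, 0.88], [-0.14, -0.32, 0.27]]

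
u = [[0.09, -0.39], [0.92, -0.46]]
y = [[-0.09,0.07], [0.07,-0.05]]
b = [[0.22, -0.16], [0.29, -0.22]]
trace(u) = -0.37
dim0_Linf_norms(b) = [0.29, 0.22]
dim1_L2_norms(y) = [0.11, 0.09]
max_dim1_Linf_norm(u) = 0.92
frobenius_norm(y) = 0.14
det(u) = 0.32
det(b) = -0.00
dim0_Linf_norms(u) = [0.92, 0.46]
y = u @ b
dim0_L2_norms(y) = [0.11, 0.09]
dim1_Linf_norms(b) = [0.22, 0.29]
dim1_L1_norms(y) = [0.16, 0.12]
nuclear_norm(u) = 1.36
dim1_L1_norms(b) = [0.38, 0.51]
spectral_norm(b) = 0.45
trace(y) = -0.14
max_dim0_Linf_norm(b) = 0.29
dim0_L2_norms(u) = [0.92, 0.6]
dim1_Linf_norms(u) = [0.39, 0.92]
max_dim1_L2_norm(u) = 1.03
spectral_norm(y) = 0.14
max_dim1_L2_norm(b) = 0.36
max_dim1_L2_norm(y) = 0.11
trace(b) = 0.00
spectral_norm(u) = 1.06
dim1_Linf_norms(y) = [0.09, 0.07]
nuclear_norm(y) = 0.15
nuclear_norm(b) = 0.46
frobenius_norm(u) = 1.10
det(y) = -0.00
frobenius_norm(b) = 0.45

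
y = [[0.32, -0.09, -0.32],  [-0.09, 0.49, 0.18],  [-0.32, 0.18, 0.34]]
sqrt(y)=[[0.42, -0.03, -0.37], [-0.03, 0.68, 0.15], [-0.37, 0.15, 0.42]]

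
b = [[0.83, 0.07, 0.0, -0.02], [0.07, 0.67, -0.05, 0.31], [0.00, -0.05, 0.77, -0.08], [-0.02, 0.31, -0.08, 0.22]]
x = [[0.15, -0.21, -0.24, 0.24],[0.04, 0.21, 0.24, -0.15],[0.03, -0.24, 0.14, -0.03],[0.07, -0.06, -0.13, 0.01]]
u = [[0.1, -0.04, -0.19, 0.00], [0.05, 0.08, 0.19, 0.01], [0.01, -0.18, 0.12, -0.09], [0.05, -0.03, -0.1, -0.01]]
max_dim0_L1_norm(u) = 0.6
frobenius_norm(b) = 1.41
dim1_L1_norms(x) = [0.84, 0.64, 0.44, 0.27]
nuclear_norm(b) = 2.49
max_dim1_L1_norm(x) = 0.84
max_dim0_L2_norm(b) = 0.83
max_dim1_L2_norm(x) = 0.43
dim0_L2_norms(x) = [0.17, 0.39, 0.39, 0.28]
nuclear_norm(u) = 0.65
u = x @ b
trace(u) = 0.29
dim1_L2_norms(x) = [0.43, 0.35, 0.28, 0.16]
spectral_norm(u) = 0.32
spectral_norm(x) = 0.55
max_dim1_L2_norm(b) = 0.83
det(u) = -0.00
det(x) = -0.00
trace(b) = 2.49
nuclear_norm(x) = 1.06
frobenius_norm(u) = 0.40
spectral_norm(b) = 0.91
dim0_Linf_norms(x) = [0.15, 0.24, 0.24, 0.24]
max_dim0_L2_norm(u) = 0.31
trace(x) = 0.51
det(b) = 0.03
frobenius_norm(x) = 0.64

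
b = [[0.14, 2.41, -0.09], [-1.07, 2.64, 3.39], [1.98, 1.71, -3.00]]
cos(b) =[[1.42, -0.94, -1.50], [-0.75, -0.64, 0.5], [1.5, -0.58, -1.92]]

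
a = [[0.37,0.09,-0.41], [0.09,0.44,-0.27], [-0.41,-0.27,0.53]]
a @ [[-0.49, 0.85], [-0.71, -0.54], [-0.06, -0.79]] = [[-0.22, 0.59], [-0.34, 0.05], [0.36, -0.62]]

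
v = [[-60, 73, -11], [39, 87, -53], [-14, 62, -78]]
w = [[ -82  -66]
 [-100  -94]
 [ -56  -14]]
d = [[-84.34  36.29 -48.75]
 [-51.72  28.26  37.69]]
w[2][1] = -14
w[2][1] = -14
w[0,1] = -66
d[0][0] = -84.34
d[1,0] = -51.72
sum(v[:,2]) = -142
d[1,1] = 28.26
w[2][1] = -14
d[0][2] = -48.75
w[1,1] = -94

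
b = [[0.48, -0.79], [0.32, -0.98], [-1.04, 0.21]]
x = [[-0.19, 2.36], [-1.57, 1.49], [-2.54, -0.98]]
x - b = [[-0.67, 3.15],[-1.89, 2.47],[-1.5, -1.19]]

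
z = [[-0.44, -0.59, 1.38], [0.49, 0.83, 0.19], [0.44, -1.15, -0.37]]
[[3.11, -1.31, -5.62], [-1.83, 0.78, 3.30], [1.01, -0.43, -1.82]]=z @ [[-1.26, 0.53, 2.27], [-1.72, 0.73, 3.1], [1.12, -0.47, -2.02]]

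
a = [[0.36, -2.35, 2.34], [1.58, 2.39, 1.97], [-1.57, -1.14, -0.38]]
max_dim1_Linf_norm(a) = 2.39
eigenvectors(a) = [[(-0.76+0j), -0.76-0.00j, -0.75+0.00j], [0.47j, 0.00-0.47j, 0.60+0.00j], [-0.05-0.44j, -0.05+0.44j, 0.28+0.00j]]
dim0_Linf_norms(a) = [1.58, 2.39, 2.34]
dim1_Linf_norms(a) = [2.35, 2.39, 1.57]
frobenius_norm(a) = 5.21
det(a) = 10.90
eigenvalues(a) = [(0.51+2.79j), (0.51-2.79j), (1.35+0j)]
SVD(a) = [[0.22, 0.97, -0.08],[-0.86, 0.23, 0.46],[0.47, -0.03, 0.88]] @ diag([3.929128660653451, 3.3146506260771185, 0.8372808340564036]) @ [[-0.51, -0.79, -0.34], [0.23, -0.51, 0.83], [-0.83, 0.34, 0.44]]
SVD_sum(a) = [[-0.44,-0.68,-0.30], [1.72,2.65,1.16], [-0.94,-1.44,-0.63]] + [[0.74,-1.65,2.67], [0.18,-0.40,0.64], [-0.02,0.05,-0.08]] + [[0.06, -0.02, -0.03],[-0.32, 0.13, 0.17],[-0.61, 0.25, 0.33]]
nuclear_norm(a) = 8.08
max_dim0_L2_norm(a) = 3.54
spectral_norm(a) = 3.93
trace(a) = 2.37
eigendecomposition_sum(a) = [[(0.14+1.34j),(-0.64+1.26j),(1.73+0.88j)],  [0.82-0.09j,0.77+0.39j,(0.54-1.06j)],  [(-0.77+0.17j),(-0.77-0.29j),(-0.4+1.06j)]] + [[0.14-1.34j, (-0.64-1.26j), 1.73-0.88j], [(0.82+0.09j), 0.77-0.39j, 0.54+1.06j], [-0.77-0.17j, -0.77+0.29j, -0.40-1.06j]] + [[(0.07+0j),-1.07-0.00j,(-1.12-0j)],[(-0.06-0j),(0.85+0j),0.90+0.00j],[-0.03-0.00j,0.41+0.00j,0.43+0.00j]]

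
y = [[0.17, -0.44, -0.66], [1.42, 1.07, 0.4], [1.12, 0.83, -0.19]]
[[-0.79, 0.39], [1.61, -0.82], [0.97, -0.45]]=y @ [[0.19, -0.17], [1.04, -0.4], [0.56, -0.37]]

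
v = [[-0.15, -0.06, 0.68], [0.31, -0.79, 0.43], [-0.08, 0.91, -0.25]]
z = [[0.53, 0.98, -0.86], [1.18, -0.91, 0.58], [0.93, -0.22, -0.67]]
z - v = [[0.68, 1.04, -1.54],[0.87, -0.12, 0.15],[1.01, -1.13, -0.42]]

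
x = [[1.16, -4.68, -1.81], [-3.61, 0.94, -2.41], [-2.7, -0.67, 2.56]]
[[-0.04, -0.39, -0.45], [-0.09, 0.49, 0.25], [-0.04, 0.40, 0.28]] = x @[[0.02, -0.14, -0.08], [0.01, 0.04, 0.06], [0.01, 0.02, 0.04]]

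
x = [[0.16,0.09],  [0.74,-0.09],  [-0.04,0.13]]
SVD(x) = [[-0.2, 0.65],[-0.98, -0.08],[0.07, 0.76]] @ diag([0.762112497734792, 0.16457381564646503]) @ [[-0.99, 0.10], [0.1, 0.99]]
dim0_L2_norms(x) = [0.76, 0.18]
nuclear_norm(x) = 0.93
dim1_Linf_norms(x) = [0.16, 0.74, 0.13]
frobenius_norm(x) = 0.78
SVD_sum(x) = [[0.15, -0.02], [0.74, -0.08], [-0.05, 0.01]] + [[0.01, 0.11], [-0.0, -0.01], [0.01, 0.12]]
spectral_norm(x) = 0.76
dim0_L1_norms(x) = [0.94, 0.31]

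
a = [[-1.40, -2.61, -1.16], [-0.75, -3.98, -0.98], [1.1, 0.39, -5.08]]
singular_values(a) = [5.58, 4.79, 0.78]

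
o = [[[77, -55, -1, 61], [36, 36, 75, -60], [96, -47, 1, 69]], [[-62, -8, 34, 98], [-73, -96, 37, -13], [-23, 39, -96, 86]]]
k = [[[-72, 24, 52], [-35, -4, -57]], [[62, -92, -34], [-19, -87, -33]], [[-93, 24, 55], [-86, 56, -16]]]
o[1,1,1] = -96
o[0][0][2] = -1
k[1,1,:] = [-19, -87, -33]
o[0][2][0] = 96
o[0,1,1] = 36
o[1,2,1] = 39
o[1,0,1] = -8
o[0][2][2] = 1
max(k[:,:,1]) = 56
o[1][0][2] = 34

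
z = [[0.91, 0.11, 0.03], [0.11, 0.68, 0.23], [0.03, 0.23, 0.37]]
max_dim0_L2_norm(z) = 0.92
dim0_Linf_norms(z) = [0.91, 0.68, 0.37]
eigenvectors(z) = [[0.85, 0.53, 0.04], [0.48, -0.74, -0.48], [0.22, -0.42, 0.88]]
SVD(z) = [[-0.85,0.53,0.04], [-0.48,-0.74,-0.48], [-0.22,-0.42,0.88]] @ diag([0.9803422850884846, 0.7329999750608941, 0.24665773985062103]) @ [[-0.85,-0.48,-0.22],[0.53,-0.74,-0.42],[0.04,-0.48,0.88]]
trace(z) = 1.96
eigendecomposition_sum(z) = [[0.70, 0.40, 0.19], [0.4, 0.23, 0.11], [0.19, 0.11, 0.05]] + [[0.21,-0.29,-0.16], [-0.29,0.40,0.23], [-0.16,0.23,0.13]] + [[0.00, -0.0, 0.01], [-0.00, 0.06, -0.10], [0.01, -0.10, 0.19]]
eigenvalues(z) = [0.98, 0.73, 0.25]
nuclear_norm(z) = 1.96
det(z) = 0.18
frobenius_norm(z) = 1.25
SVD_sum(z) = [[0.7, 0.40, 0.19], [0.4, 0.23, 0.11], [0.19, 0.11, 0.05]] + [[0.21, -0.29, -0.16], [-0.29, 0.40, 0.23], [-0.16, 0.23, 0.13]] + [[0.0, -0.0, 0.01], [-0.0, 0.06, -0.1], [0.01, -0.1, 0.19]]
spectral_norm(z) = 0.98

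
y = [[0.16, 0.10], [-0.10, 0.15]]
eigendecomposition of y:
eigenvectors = [[0.71+0.00j, (0.71-0j)], [(-0.04+0.71j), (-0.04-0.71j)]]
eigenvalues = [(0.15+0.1j), (0.15-0.1j)]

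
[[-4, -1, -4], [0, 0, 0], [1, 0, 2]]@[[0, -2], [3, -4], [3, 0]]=[[-15, 12], [0, 0], [6, -2]]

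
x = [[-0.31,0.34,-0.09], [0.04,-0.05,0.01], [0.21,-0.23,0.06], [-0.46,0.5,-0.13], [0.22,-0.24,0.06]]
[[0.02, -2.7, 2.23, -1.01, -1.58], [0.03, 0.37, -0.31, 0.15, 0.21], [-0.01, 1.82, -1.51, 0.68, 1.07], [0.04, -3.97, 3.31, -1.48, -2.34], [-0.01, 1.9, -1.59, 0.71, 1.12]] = x @ [[-5.05, 2.97, -4.96, -1.19, 4.08], [-4.97, -4.58, 3.05, -3.72, -0.65], [-1.56, 2.43, 3.84, 1.27, 1.04]]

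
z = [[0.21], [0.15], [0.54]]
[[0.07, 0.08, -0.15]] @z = [[-0.05]]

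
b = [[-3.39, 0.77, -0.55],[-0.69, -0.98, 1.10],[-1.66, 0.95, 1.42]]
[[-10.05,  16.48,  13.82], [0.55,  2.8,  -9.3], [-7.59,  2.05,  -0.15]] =b@[[2.40,-4.97,-2.11], [-2.91,-2.43,4.62], [-0.59,-2.74,-5.66]]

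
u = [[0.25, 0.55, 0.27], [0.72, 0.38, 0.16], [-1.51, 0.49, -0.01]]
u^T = [[0.25, 0.72, -1.51], [0.55, 0.38, 0.49], [0.27, 0.16, -0.01]]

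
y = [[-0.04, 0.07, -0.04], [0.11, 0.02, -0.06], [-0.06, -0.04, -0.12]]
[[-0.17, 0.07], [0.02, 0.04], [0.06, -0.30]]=y @ [[0.55, 0.75], [-2.18, 2.28], [-0.04, 1.39]]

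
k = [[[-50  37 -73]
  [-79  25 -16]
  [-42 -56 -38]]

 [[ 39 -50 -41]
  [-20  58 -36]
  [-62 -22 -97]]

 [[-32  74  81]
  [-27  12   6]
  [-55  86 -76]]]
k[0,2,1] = -56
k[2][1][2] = 6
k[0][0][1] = 37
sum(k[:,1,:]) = -77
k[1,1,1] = 58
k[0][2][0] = -42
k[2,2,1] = 86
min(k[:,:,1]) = -56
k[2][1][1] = 12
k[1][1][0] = -20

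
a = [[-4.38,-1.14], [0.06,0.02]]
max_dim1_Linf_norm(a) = 4.38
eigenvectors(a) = [[-1.00, 0.25], [0.01, -0.97]]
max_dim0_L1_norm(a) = 4.44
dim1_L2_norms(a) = [4.53, 0.06]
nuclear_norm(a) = 4.53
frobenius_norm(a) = 4.53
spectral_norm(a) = 4.53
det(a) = -0.02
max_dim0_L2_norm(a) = 4.38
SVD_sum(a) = [[-4.38, -1.14], [0.06, 0.02]] + [[-0.0, 0.00], [-0.00, 0.0]]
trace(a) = -4.36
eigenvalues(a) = [-4.36, 0.0]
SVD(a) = [[-1.00, 0.01], [0.01, 1.0]] @ diag([4.526365209195198, 0.004241814151672005]) @ [[0.97, 0.25], [-0.25, 0.97]]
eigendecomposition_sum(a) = [[-4.38, -1.14], [0.06, 0.02]] + [[-0.0, -0.00], [0.0, 0.00]]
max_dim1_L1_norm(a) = 5.52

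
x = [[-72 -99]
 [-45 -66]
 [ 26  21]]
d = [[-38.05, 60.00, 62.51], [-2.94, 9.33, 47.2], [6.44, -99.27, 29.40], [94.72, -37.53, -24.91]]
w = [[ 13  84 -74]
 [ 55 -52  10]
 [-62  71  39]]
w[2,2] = 39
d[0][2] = 62.51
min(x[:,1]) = -99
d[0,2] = 62.51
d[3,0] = 94.72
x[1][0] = -45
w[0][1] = 84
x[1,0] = -45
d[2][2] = 29.4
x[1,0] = -45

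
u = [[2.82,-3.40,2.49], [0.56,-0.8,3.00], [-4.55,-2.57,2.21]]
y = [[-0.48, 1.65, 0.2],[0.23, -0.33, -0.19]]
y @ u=[[-1.34, -0.2, 4.2],[1.33, -0.03, -0.84]]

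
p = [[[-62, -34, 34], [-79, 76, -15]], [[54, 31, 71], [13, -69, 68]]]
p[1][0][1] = 31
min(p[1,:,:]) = -69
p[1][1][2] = 68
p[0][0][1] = -34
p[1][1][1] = -69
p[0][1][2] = -15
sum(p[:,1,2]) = 53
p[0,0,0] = -62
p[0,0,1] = -34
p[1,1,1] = -69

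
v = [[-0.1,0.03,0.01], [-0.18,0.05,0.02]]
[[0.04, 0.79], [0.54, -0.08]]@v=[[-0.15,  0.04,  0.02], [-0.04,  0.01,  0.0]]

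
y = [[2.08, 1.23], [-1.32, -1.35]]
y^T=[[2.08, -1.32], [1.23, -1.35]]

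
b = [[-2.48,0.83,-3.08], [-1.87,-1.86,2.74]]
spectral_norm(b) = 4.56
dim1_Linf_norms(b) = [3.08, 2.74]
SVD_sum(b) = [[-0.53, 1.40, -3.15], [0.45, -1.18, 2.65]] + [[-1.95, -0.57, 0.07], [-2.32, -0.68, 0.09]]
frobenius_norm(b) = 5.55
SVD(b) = [[-0.77, 0.64],[0.64, 0.77]] @ diag([4.562974402855628, 3.157382555042125]) @ [[0.15, -0.4, 0.90], [-0.96, -0.28, 0.04]]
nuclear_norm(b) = 7.72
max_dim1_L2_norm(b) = 4.04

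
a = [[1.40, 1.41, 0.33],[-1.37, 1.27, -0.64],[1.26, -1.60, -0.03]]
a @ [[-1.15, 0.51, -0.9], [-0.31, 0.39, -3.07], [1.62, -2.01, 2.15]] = [[-1.51, 0.60, -4.88], [0.14, 1.08, -4.04], [-1.0, 0.08, 3.71]]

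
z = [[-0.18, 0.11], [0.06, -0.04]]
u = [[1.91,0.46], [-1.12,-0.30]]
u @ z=[[-0.32, 0.19],  [0.18, -0.11]]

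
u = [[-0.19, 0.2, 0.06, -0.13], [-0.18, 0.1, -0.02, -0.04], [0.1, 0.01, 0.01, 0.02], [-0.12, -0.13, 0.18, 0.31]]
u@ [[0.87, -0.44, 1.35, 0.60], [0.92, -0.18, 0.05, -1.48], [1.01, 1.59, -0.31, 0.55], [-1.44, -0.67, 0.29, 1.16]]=[[0.27, 0.23, -0.3, -0.53], [-0.03, 0.06, -0.24, -0.31], [0.08, -0.04, 0.14, 0.07], [-0.49, 0.15, -0.13, 0.58]]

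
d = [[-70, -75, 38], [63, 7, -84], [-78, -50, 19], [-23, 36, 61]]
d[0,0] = -70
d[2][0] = -78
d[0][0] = -70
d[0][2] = 38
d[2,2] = 19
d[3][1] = 36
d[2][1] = -50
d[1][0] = 63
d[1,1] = 7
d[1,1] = 7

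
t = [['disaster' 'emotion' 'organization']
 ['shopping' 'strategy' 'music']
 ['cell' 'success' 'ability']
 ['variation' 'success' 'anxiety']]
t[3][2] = 'anxiety'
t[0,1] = 'emotion'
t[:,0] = ['disaster', 'shopping', 'cell', 'variation']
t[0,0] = 'disaster'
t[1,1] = 'strategy'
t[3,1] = 'success'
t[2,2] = 'ability'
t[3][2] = 'anxiety'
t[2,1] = 'success'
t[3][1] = 'success'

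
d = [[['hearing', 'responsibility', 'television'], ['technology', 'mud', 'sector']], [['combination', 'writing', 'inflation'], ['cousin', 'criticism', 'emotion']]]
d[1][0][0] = 'combination'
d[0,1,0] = 'technology'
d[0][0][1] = 'responsibility'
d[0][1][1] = 'mud'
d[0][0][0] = 'hearing'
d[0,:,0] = ['hearing', 'technology']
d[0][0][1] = 'responsibility'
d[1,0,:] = ['combination', 'writing', 'inflation']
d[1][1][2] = 'emotion'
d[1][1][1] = 'criticism'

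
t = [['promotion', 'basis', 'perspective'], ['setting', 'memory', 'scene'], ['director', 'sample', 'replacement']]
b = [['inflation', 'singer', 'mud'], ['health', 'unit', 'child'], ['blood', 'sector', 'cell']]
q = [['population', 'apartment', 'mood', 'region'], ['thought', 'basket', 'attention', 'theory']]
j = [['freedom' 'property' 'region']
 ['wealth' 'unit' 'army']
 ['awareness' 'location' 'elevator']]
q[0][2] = 'mood'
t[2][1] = 'sample'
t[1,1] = 'memory'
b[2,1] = 'sector'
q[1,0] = 'thought'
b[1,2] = 'child'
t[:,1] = ['basis', 'memory', 'sample']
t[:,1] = ['basis', 'memory', 'sample']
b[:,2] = ['mud', 'child', 'cell']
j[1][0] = 'wealth'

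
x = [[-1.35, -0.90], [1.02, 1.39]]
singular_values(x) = [2.33, 0.41]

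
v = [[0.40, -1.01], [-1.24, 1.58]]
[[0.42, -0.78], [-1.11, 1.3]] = v @ [[0.73, -0.13],[-0.13, 0.72]]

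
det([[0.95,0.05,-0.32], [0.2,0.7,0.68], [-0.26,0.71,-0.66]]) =-1.003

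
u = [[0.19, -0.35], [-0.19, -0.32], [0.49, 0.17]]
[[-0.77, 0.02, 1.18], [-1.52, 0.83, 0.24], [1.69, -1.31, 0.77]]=u@[[2.26,-2.23,2.30], [3.42,-1.27,-2.12]]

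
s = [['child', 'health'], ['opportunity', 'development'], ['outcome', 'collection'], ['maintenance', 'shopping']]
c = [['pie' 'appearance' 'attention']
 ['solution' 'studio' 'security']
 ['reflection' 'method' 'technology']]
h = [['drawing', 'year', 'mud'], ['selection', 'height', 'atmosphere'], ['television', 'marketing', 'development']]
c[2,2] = 'technology'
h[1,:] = ['selection', 'height', 'atmosphere']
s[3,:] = ['maintenance', 'shopping']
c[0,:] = ['pie', 'appearance', 'attention']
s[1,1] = 'development'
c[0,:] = ['pie', 'appearance', 'attention']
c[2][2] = 'technology'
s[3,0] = 'maintenance'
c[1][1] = 'studio'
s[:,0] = ['child', 'opportunity', 'outcome', 'maintenance']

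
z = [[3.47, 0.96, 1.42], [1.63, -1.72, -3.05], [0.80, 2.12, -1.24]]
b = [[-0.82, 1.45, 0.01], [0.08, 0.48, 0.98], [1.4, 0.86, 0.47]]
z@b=[[-0.78, 6.71, 1.64],[-5.74, -1.09, -3.10],[-2.22, 1.11, 1.50]]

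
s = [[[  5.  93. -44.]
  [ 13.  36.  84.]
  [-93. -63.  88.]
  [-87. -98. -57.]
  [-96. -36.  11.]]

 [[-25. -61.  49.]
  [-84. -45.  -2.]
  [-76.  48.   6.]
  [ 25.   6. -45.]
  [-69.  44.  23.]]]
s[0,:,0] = [5.0, 13.0, -93.0, -87.0, -96.0]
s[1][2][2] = 6.0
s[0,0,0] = 5.0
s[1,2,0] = -76.0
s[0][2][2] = 88.0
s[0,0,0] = 5.0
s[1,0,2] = 49.0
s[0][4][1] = -36.0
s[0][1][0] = 13.0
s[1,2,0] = -76.0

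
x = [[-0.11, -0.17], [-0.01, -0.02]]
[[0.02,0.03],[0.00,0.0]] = x @ [[0.07, -0.13], [-0.16, -0.09]]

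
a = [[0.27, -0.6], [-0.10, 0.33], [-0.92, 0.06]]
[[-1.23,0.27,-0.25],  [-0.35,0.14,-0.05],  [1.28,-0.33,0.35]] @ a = [[-0.13, 0.81], [-0.06, 0.25], [0.06, -0.86]]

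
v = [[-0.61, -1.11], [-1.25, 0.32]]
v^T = [[-0.61, -1.25],[-1.11, 0.32]]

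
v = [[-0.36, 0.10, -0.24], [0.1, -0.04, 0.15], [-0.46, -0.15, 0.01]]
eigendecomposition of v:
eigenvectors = [[(0.78+0j), 0.29+0.02j, (0.29-0.02j)],[-0.30+0.00j, (-0.51+0.28j), -0.51-0.28j],[0.54+0.00j, -0.76+0.00j, -0.76-0.00j]]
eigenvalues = [(-0.57+0j), (0.09+0.07j), (0.09-0.07j)]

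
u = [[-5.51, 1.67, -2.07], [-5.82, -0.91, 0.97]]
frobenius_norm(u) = 8.55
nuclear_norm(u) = 10.89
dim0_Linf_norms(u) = [5.82, 1.67, 2.07]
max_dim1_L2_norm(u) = 6.12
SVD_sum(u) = [[-5.75, 0.41, -0.58], [-5.57, 0.39, -0.56]] + [[0.24, 1.26, -1.49], [-0.25, -1.30, 1.53]]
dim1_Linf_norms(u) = [5.51, 5.82]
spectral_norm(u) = 8.07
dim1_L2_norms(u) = [6.12, 5.97]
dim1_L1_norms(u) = [9.25, 7.7]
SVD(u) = [[-0.72, -0.7], [-0.70, 0.72]] @ diag([8.067981088076255, 2.8254169891263583]) @ [[0.99, -0.07, 0.10], [-0.12, -0.64, 0.76]]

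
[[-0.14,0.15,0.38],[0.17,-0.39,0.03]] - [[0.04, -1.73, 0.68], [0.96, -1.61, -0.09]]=[[-0.18, 1.88, -0.30], [-0.79, 1.22, 0.12]]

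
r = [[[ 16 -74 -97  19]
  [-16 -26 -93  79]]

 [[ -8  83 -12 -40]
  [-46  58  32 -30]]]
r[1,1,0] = -46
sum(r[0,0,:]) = -136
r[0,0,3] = 19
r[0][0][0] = 16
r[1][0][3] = -40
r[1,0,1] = 83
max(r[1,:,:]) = 83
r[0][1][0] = -16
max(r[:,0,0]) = 16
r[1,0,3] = -40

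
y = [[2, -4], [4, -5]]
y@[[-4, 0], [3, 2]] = [[-20, -8], [-31, -10]]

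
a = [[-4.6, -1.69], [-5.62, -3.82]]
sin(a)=[[-0.87, 0.01], [0.03, -0.88]]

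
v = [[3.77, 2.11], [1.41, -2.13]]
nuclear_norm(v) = 6.87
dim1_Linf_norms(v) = [3.77, 2.13]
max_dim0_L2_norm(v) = 4.03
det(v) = -11.01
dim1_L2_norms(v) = [4.32, 2.55]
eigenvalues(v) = [4.24, -2.6]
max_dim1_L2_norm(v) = 4.32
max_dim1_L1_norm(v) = 5.88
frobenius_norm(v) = 5.02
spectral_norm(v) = 4.33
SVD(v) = [[-1.00, -0.07], [-0.07, 1.00]] @ diag([4.326699009022835, 2.5435557169680427]) @ [[-0.89,  -0.45],  [0.45,  -0.89]]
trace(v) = 1.64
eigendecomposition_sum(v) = [[3.95,1.31], [0.87,0.29]] + [[-0.18, 0.8], [0.54, -2.42]]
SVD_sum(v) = [[3.85,1.96], [0.26,0.13]] + [[-0.08, 0.15], [1.15, -2.26]]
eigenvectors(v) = [[0.98,-0.31], [0.22,0.95]]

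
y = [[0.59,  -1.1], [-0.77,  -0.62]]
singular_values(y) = [1.28, 0.95]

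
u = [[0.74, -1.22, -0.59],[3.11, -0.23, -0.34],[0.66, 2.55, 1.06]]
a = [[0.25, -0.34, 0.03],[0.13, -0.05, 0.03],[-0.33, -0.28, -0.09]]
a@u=[[-0.85,  -0.15,  -0.0], [-0.04,  -0.07,  -0.03], [-1.17,  0.24,  0.19]]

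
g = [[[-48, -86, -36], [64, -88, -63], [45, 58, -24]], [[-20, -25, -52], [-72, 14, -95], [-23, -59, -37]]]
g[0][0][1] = -86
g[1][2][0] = -23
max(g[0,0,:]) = -36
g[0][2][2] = -24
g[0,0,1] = -86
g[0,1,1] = -88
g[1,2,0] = -23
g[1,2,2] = -37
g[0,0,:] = [-48, -86, -36]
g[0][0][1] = -86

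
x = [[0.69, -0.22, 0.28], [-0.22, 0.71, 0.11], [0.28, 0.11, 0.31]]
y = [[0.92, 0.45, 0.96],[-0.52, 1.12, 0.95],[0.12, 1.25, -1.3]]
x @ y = [[0.78,0.41,0.09],[-0.56,0.83,0.32],[0.24,0.64,-0.03]]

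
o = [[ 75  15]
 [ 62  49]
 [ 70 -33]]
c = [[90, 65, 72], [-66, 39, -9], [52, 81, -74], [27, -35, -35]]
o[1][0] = 62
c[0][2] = 72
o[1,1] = 49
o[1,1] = 49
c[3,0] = 27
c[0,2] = 72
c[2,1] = 81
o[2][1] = -33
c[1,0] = -66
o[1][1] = 49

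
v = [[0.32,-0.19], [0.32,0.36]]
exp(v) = [[1.33, -0.26], [0.45, 1.39]]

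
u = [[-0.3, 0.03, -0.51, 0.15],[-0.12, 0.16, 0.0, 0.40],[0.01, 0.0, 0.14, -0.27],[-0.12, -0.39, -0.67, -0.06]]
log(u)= [[-2.04+1.69j, 2.03+0.53j, (1.77+2.76j), 1.49+0.87j], [(-1.48-0.54j), 0.32-0.17j, (1.01-0.88j), 2.09-0.28j], [(0.82+0.61j), -1.00+0.19j, (-1.89+0.99j), (-1.11+0.31j)], [(0.4+1.24j), -1.54+0.39j, -1.13+2.02j, (-1.62+0.63j)]]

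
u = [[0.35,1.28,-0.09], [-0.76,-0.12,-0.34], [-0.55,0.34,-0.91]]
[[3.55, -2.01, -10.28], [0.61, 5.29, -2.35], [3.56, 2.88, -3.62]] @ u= [[8.42,1.29,9.72],[-2.51,-0.65,0.29],[1.05,2.98,1.99]]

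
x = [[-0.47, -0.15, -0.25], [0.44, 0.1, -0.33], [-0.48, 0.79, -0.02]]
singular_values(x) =[0.96, 0.62, 0.41]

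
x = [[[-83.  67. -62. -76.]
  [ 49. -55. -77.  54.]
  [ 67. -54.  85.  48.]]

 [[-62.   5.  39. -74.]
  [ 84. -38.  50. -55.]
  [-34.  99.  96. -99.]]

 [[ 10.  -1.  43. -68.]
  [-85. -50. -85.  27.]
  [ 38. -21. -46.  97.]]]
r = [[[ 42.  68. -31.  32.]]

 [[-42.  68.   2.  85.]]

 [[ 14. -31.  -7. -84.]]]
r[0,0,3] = 32.0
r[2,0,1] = -31.0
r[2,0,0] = 14.0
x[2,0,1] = -1.0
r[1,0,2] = 2.0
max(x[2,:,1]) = -1.0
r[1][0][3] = 85.0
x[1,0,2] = 39.0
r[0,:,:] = [[42.0, 68.0, -31.0, 32.0]]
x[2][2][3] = 97.0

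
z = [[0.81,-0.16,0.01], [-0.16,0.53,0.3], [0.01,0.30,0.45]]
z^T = [[0.81, -0.16, 0.01], [-0.16, 0.53, 0.30], [0.01, 0.30, 0.45]]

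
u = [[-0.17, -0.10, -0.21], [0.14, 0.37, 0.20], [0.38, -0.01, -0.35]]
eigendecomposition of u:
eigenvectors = [[0.22+0.50j, (0.22-0.5j), 0.15+0.00j], [(-0.22-0.21j), -0.22+0.21j, (-0.98+0j)], [(0.78+0j), (0.78-0j), (0.1+0j)]]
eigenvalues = [(-0.24+0.25j), (-0.24-0.25j), (0.33+0j)]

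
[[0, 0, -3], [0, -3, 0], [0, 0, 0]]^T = [[0, 0, 0], [0, -3, 0], [-3, 0, 0]]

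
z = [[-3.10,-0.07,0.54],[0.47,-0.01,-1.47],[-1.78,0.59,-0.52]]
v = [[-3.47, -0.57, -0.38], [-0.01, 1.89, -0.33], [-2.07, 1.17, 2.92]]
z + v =[[-6.57, -0.64, 0.16], [0.46, 1.88, -1.80], [-3.85, 1.76, 2.4]]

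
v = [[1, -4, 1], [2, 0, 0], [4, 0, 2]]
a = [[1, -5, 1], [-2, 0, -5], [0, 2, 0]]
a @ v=[[-5, -4, 3], [-22, 8, -12], [4, 0, 0]]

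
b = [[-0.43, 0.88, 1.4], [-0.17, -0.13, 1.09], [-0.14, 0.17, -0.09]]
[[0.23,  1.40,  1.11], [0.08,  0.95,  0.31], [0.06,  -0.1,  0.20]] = b @ [[-0.37,0.42,-0.93], [0.05,0.25,0.49], [0.02,0.97,0.2]]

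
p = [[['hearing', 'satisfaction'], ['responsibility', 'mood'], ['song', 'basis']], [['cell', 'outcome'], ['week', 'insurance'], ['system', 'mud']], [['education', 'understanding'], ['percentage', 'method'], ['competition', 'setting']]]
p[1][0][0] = 'cell'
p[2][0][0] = 'education'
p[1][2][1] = 'mud'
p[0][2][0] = 'song'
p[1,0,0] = 'cell'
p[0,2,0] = 'song'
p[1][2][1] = 'mud'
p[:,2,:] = [['song', 'basis'], ['system', 'mud'], ['competition', 'setting']]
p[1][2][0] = 'system'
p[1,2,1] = 'mud'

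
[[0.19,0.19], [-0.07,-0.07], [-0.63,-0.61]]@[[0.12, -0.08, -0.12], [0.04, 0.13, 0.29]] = [[0.03, 0.01, 0.03], [-0.01, -0.0, -0.01], [-0.10, -0.03, -0.1]]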